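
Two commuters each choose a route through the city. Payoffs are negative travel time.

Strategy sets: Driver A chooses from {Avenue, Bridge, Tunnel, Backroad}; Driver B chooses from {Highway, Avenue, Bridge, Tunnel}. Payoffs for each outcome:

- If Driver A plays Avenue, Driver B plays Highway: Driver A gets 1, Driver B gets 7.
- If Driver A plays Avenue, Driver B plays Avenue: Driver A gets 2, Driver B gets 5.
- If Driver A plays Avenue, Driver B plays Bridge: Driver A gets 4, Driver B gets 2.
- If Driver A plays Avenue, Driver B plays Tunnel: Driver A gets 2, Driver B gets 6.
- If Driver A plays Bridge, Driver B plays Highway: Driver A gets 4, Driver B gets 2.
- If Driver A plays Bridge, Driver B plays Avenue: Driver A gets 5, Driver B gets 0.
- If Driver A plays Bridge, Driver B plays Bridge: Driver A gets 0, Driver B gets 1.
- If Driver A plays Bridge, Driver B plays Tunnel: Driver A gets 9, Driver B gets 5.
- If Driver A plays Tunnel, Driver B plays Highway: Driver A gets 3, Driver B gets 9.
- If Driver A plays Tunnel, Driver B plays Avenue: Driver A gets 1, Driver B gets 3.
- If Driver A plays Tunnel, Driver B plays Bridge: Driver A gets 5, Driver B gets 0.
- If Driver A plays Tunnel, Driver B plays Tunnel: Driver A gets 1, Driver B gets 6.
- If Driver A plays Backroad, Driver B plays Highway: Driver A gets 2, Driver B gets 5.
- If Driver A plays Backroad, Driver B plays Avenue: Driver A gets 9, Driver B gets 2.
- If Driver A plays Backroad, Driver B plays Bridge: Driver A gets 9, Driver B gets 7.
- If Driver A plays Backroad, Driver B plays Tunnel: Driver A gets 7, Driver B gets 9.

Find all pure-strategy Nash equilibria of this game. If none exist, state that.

Driver A against Highway: payoffs 1, 4, 3, 2 → best response Bridge.
Driver A against Avenue: payoffs 2, 5, 1, 9 → best response Backroad.
Driver A against Bridge: payoffs 4, 0, 5, 9 → best response Backroad.
Driver A against Tunnel: payoffs 2, 9, 1, 7 → best response Bridge.
Driver B against Avenue: payoffs 7, 5, 2, 6 → best response Highway.
Driver B against Bridge: payoffs 2, 0, 1, 5 → best response Tunnel.
Driver B against Tunnel: payoffs 9, 3, 0, 6 → best response Highway.
Driver B against Backroad: payoffs 5, 2, 7, 9 → best response Tunnel.
Mutual best responses: (Bridge, Tunnel).

The unique pure-strategy Nash equilibrium is (Bridge, Tunnel).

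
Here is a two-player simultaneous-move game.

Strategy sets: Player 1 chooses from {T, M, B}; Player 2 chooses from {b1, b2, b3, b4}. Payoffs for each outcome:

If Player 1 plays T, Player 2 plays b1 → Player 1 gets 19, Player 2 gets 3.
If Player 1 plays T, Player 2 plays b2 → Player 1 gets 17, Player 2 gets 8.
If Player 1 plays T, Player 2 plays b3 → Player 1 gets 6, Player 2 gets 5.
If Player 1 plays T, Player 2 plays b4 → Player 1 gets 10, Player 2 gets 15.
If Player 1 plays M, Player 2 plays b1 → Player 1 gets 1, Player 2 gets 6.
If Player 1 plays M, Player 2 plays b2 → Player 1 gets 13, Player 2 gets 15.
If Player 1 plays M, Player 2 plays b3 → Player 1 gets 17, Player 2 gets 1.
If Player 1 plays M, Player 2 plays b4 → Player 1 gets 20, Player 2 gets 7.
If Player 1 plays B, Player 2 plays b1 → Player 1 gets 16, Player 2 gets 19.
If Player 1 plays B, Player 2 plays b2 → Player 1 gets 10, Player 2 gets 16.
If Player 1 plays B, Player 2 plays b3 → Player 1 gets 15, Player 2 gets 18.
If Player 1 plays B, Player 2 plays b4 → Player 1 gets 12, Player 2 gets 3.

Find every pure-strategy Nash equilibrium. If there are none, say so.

(T, b1): Player 2 can switch to b2 (3 → 8). Not NE.
(T, b2): Player 2 can switch to b4 (8 → 15). Not NE.
(T, b3): Player 1 can switch to M (6 → 17). Not NE.
(T, b4): Player 1 can switch to M (10 → 20). Not NE.
(M, b1): Player 1 can switch to T (1 → 19). Not NE.
(M, b2): Player 1 can switch to T (13 → 17). Not NE.
(M, b3): Player 2 can switch to b1 (1 → 6). Not NE.
(M, b4): Player 2 can switch to b2 (7 → 15). Not NE.
(B, b1): Player 1 can switch to T (16 → 19). Not NE.
(B, b2): Player 1 can switch to T (10 → 17). Not NE.
(B, b3): Player 1 can switch to M (15 → 17). Not NE.
(B, b4): Player 1 can switch to M (12 → 20). Not NE.

No pure-strategy Nash equilibrium.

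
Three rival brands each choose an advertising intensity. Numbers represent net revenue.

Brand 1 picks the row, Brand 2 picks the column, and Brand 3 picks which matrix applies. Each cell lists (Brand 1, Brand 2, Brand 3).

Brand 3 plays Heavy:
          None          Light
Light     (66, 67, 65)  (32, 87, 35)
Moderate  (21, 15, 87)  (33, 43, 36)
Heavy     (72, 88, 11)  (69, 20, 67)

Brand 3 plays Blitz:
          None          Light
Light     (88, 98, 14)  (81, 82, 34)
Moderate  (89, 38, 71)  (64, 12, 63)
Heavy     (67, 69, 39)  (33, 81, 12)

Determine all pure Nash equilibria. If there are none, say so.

(Light, None, Heavy): Brand 1 can switch to Heavy (66 → 72). Not NE.
(Light, None, Blitz): Brand 1 can switch to Moderate (88 → 89). Not NE.
(Light, Light, Heavy): Brand 1 can switch to Moderate (32 → 33). Not NE.
(Light, Light, Blitz): Brand 2 can switch to None (82 → 98). Not NE.
(Moderate, None, Heavy): Brand 1 can switch to Light (21 → 66). Not NE.
(Moderate, None, Blitz): Brand 3 can switch to Heavy (71 → 87). Not NE.
(Moderate, Light, Heavy): Brand 1 can switch to Heavy (33 → 69). Not NE.
(Moderate, Light, Blitz): Brand 1 can switch to Light (64 → 81). Not NE.
(The remaining 4 profiles each have a profitable deviation by the same check.)

There is no pure-strategy Nash equilibrium.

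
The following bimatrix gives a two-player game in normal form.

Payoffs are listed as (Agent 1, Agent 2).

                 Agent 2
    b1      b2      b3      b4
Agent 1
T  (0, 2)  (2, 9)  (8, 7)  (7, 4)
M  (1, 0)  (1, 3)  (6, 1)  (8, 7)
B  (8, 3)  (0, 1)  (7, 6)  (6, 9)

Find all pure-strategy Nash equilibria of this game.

(T, b1): Agent 1 can switch to M (0 → 1). Not NE.
(T, b2): Agent 1 gets 2, best alternative 1; Agent 2 gets 9, best alternative 7. No profitable deviation — NE.
(T, b3): Agent 2 can switch to b2 (7 → 9). Not NE.
(T, b4): Agent 1 can switch to M (7 → 8). Not NE.
(M, b1): Agent 1 can switch to B (1 → 8). Not NE.
(M, b2): Agent 1 can switch to T (1 → 2). Not NE.
(M, b3): Agent 1 can switch to T (6 → 8). Not NE.
(M, b4): Agent 1 gets 8, best alternative 7; Agent 2 gets 7, best alternative 3. No profitable deviation — NE.
(B, b1): Agent 2 can switch to b3 (3 → 6). Not NE.
(B, b2): Agent 1 can switch to T (0 → 2). Not NE.
(The remaining 2 profiles each have a profitable deviation by the same check.)

The pure Nash equilibria are (T, b2); (M, b4).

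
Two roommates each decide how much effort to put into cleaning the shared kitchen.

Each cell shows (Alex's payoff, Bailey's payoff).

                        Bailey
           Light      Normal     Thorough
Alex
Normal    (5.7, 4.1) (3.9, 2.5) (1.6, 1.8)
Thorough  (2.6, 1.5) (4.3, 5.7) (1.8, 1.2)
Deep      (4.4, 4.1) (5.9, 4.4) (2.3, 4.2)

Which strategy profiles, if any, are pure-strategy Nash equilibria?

(Normal, Light): Alex gets 5.7, best alternative 4.4; Bailey gets 4.1, best alternative 2.5. No profitable deviation — NE.
(Normal, Normal): Alex can switch to Thorough (3.9 → 4.3). Not NE.
(Normal, Thorough): Alex can switch to Thorough (1.6 → 1.8). Not NE.
(Thorough, Light): Alex can switch to Normal (2.6 → 5.7). Not NE.
(Thorough, Normal): Alex can switch to Deep (4.3 → 5.9). Not NE.
(Thorough, Thorough): Alex can switch to Deep (1.8 → 2.3). Not NE.
(Deep, Light): Alex can switch to Normal (4.4 → 5.7). Not NE.
(Deep, Normal): Alex gets 5.9, best alternative 4.3; Bailey gets 4.4, best alternative 4.2. No profitable deviation — NE.
(The remaining 1 profile has a profitable deviation by the same check.)

The pure Nash equilibria are (Normal, Light), (Deep, Normal).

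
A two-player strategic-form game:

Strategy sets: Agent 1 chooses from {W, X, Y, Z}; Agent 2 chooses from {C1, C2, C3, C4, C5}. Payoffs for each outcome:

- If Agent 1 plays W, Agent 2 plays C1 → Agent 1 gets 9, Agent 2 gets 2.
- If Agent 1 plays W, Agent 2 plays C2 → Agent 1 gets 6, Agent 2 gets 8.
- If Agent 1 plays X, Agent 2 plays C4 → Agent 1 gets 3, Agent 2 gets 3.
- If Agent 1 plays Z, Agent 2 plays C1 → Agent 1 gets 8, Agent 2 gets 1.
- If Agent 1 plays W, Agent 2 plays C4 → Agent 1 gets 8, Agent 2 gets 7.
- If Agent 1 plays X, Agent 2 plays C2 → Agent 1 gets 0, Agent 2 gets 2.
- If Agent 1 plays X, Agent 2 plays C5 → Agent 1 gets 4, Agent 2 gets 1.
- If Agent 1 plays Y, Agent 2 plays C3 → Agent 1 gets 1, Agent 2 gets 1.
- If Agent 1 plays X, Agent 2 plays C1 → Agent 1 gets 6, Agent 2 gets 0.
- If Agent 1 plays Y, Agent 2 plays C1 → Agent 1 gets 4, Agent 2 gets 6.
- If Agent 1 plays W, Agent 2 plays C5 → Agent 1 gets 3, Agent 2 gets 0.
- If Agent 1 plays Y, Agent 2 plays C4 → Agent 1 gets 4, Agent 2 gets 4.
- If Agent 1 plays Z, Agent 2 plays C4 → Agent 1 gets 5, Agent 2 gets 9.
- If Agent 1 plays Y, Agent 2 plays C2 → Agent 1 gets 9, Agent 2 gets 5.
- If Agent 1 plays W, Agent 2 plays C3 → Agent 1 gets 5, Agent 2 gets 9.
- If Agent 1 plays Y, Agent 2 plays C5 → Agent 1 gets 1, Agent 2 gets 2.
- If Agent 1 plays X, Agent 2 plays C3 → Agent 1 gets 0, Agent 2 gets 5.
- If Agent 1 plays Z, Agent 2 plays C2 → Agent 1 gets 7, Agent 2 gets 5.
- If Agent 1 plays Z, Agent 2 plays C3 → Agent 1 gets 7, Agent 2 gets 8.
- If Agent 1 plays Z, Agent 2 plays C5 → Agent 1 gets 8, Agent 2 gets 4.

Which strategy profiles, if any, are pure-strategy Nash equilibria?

Check each profile: it is a Nash equilibrium iff no player can strictly gain by switching unilaterally.
(W, C1): Agent 2 can switch to C2 (2 → 8). Not NE.
(W, C2): Agent 1 can switch to Y (6 → 9). Not NE.
(W, C3): Agent 1 can switch to Z (5 → 7). Not NE.
(W, C4): Agent 2 can switch to C2 (7 → 8). Not NE.
(W, C5): Agent 1 can switch to X (3 → 4). Not NE.
(X, C1): Agent 1 can switch to W (6 → 9). Not NE.
(X, C2): Agent 1 can switch to W (0 → 6). Not NE.
(X, C3): Agent 1 can switch to W (0 → 5). Not NE.
(The remaining 12 profiles each have a profitable deviation by the same check.)

There is no pure-strategy Nash equilibrium.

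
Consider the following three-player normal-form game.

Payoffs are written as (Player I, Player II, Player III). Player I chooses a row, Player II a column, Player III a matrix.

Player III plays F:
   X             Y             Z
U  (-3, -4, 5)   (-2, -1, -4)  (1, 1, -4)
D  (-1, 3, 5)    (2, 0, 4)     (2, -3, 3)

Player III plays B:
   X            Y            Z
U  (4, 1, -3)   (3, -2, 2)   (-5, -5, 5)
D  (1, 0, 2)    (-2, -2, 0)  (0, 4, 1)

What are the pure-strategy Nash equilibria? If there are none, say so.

For each player, find the best response to each opponent profile; mutual best responses are the pure NE.
Player I against (X, F): payoffs -3, -1 → best response D.
Player I against (X, B): payoffs 4, 1 → best response U.
Player I against (Y, F): payoffs -2, 2 → best response D.
Player I against (Y, B): payoffs 3, -2 → best response U.
Player I against (Z, F): payoffs 1, 2 → best response D.
Player I against (Z, B): payoffs -5, 0 → best response D.
Player II against (U, F): payoffs -4, -1, 1 → best response Z.
Player II against (U, B): payoffs 1, -2, -5 → best response X.
Player II against (D, F): payoffs 3, 0, -3 → best response X.
Player II against (D, B): payoffs 0, -2, 4 → best response Z.
Player III against (U, X): payoffs 5, -3 → best response F.
Player III against (U, Y): payoffs -4, 2 → best response B.
Player III against (U, Z): payoffs -4, 5 → best response B.
Player III against (D, X): payoffs 5, 2 → best response F.
Player III against (D, Y): payoffs 4, 0 → best response F.
Player III against (D, Z): payoffs 3, 1 → best response F.
Mutual best responses: (D, X, F).

The unique pure-strategy Nash equilibrium is (D, X, F).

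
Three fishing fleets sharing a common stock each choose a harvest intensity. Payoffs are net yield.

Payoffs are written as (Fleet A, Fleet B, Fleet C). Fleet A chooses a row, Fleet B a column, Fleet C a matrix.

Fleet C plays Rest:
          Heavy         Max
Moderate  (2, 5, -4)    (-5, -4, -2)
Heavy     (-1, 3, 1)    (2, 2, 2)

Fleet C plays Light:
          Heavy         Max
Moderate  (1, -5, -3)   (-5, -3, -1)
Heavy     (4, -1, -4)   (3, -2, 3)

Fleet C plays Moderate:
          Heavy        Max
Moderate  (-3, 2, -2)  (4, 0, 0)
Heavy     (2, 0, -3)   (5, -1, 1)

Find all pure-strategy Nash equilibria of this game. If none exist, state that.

Fleet A against (Heavy, Rest): payoffs 2, -1 → best response Moderate.
Fleet A against (Heavy, Light): payoffs 1, 4 → best response Heavy.
Fleet A against (Heavy, Moderate): payoffs -3, 2 → best response Heavy.
Fleet A against (Max, Rest): payoffs -5, 2 → best response Heavy.
Fleet A against (Max, Light): payoffs -5, 3 → best response Heavy.
Fleet A against (Max, Moderate): payoffs 4, 5 → best response Heavy.
Fleet B against (Moderate, Rest): payoffs 5, -4 → best response Heavy.
Fleet B against (Moderate, Light): payoffs -5, -3 → best response Max.
Fleet B against (Moderate, Moderate): payoffs 2, 0 → best response Heavy.
Fleet B against (Heavy, Rest): payoffs 3, 2 → best response Heavy.
Fleet B against (Heavy, Light): payoffs -1, -2 → best response Heavy.
Fleet B against (Heavy, Moderate): payoffs 0, -1 → best response Heavy.
Fleet C against (Moderate, Heavy): payoffs -4, -3, -2 → best response Moderate.
Fleet C against (Moderate, Max): payoffs -2, -1, 0 → best response Moderate.
Fleet C against (Heavy, Heavy): payoffs 1, -4, -3 → best response Rest.
Fleet C against (Heavy, Max): payoffs 2, 3, 1 → best response Light.
No profile is a mutual best response for all players.

No pure-strategy Nash equilibrium.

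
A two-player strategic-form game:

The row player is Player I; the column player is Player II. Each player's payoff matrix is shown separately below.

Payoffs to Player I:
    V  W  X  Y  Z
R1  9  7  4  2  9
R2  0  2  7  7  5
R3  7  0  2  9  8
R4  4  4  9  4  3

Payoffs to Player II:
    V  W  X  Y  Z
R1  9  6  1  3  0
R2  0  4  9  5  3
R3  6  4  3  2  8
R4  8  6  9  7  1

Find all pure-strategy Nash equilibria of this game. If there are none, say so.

The pure Nash equilibria are (R1, V); (R4, X).

For each strategy profile, look for a profitable unilateral deviation.
(R1, V): Player I gets 9, best alternative 7; Player II gets 9, best alternative 6. No profitable deviation — NE.
(R1, W): Player II can switch to V (6 → 9). Not NE.
(R1, X): Player I can switch to R2 (4 → 7). Not NE.
(R1, Y): Player I can switch to R2 (2 → 7). Not NE.
(R1, Z): Player II can switch to V (0 → 9). Not NE.
(R2, V): Player I can switch to R1 (0 → 9). Not NE.
(R2, W): Player I can switch to R1 (2 → 7). Not NE.
(R2, X): Player I can switch to R4 (7 → 9). Not NE.
(R2, Y): Player I can switch to R3 (7 → 9). Not NE.
(R2, Z): Player I can switch to R1 (5 → 9). Not NE.
(R3, V): Player I can switch to R1 (7 → 9). Not NE.
(R4, X): Player I gets 9, best alternative 7; Player II gets 9, best alternative 8. No profitable deviation — NE.
(The remaining 8 profiles each have a profitable deviation by the same check.)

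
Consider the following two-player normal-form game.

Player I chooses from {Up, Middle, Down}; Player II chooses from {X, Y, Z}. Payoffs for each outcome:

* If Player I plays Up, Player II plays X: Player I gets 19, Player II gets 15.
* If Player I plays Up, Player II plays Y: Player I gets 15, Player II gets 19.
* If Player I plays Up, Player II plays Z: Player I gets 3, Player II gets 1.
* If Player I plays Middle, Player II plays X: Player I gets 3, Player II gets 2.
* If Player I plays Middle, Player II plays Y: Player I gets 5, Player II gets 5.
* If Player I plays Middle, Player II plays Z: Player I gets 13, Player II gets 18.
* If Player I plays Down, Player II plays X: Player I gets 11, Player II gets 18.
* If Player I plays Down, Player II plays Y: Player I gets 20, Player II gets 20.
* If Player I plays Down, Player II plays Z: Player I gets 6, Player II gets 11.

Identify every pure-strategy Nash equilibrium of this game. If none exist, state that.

(Middle, Z); (Down, Y)

Player I against X: payoffs 19, 3, 11 → best response Up.
Player I against Y: payoffs 15, 5, 20 → best response Down.
Player I against Z: payoffs 3, 13, 6 → best response Middle.
Player II against Up: payoffs 15, 19, 1 → best response Y.
Player II against Middle: payoffs 2, 5, 18 → best response Z.
Player II against Down: payoffs 18, 20, 11 → best response Y.
Mutual best responses: (Middle, Z); (Down, Y).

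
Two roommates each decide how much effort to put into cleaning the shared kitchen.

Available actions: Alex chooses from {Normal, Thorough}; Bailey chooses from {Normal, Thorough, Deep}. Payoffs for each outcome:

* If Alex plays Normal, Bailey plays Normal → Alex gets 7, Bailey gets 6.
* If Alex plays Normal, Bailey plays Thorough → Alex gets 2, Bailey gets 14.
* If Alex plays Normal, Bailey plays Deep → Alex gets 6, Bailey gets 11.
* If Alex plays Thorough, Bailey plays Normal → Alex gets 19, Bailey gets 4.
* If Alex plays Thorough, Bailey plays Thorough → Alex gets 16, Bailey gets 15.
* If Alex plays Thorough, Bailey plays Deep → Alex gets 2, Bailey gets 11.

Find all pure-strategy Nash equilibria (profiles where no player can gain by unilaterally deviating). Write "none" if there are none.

(Normal, Normal): Alex can switch to Thorough (7 → 19). Not NE.
(Normal, Thorough): Alex can switch to Thorough (2 → 16). Not NE.
(Normal, Deep): Bailey can switch to Thorough (11 → 14). Not NE.
(Thorough, Normal): Bailey can switch to Thorough (4 → 15). Not NE.
(Thorough, Thorough): Alex gets 16, best alternative 2; Bailey gets 15, best alternative 11. No profitable deviation — NE.
(Thorough, Deep): Alex can switch to Normal (2 → 6). Not NE.

The unique pure-strategy Nash equilibrium is (Thorough, Thorough).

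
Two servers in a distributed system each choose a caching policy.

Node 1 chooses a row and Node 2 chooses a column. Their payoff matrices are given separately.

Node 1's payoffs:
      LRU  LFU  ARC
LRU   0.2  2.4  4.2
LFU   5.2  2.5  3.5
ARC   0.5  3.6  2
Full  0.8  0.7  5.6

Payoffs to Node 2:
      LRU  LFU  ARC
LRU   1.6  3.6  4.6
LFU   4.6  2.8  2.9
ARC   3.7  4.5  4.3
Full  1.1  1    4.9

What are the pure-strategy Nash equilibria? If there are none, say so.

(LFU, LRU), (ARC, LFU), (Full, ARC)

For each player, find the best response to each opponent profile; mutual best responses are the pure NE.
Node 1 against LRU: payoffs 0.2, 5.2, 0.5, 0.8 → best response LFU.
Node 1 against LFU: payoffs 2.4, 2.5, 3.6, 0.7 → best response ARC.
Node 1 against ARC: payoffs 4.2, 3.5, 2, 5.6 → best response Full.
Node 2 against LRU: payoffs 1.6, 3.6, 4.6 → best response ARC.
Node 2 against LFU: payoffs 4.6, 2.8, 2.9 → best response LRU.
Node 2 against ARC: payoffs 3.7, 4.5, 4.3 → best response LFU.
Node 2 against Full: payoffs 1.1, 1, 4.9 → best response ARC.
Mutual best responses: (LFU, LRU); (ARC, LFU); (Full, ARC).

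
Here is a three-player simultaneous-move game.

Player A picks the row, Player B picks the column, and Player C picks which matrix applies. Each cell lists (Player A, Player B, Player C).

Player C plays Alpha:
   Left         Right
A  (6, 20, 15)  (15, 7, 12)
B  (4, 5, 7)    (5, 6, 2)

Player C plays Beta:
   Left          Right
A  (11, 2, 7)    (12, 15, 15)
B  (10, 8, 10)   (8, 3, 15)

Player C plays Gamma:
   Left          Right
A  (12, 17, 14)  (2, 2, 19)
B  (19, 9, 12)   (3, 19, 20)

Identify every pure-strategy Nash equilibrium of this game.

Pure-strategy Nash equilibria: (A, Left, Alpha), (B, Right, Gamma)

(A, Left, Alpha): Player A gets 6, best alternative 4; Player B gets 20, best alternative 7; Player C gets 15, best alternative 14. No profitable deviation — NE.
(A, Left, Beta): Player B can switch to Right (2 → 15). Not NE.
(A, Left, Gamma): Player A can switch to B (12 → 19). Not NE.
(A, Right, Alpha): Player B can switch to Left (7 → 20). Not NE.
(A, Right, Beta): Player C can switch to Gamma (15 → 19). Not NE.
(A, Right, Gamma): Player A can switch to B (2 → 3). Not NE.
(B, Left, Alpha): Player A can switch to A (4 → 6). Not NE.
(B, Left, Beta): Player A can switch to A (10 → 11). Not NE.
(B, Left, Gamma): Player B can switch to Right (9 → 19). Not NE.
(B, Right, Gamma): Player A gets 3, best alternative 2; Player B gets 19, best alternative 9; Player C gets 20, best alternative 15. No profitable deviation — NE.
(The remaining 2 profiles each have a profitable deviation by the same check.)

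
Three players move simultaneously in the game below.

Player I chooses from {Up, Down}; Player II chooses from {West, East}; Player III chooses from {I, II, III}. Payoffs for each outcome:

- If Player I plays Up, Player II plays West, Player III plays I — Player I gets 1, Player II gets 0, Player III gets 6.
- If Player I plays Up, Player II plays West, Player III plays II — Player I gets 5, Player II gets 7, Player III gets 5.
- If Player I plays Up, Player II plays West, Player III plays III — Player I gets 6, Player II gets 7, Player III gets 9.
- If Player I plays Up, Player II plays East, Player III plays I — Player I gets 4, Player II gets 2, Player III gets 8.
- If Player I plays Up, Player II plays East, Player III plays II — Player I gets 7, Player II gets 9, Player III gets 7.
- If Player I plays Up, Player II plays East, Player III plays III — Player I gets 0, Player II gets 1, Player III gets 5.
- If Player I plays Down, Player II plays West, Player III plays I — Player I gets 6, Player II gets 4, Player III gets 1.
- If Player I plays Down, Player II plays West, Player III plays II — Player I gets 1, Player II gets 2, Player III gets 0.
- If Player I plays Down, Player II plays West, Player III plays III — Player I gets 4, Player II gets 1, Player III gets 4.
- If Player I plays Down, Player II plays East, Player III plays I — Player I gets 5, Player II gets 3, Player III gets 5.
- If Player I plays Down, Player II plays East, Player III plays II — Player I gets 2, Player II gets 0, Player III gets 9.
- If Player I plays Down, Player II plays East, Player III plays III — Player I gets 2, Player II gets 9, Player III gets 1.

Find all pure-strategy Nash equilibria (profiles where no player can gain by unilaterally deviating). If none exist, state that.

(Up, West, III)

(Up, West, I): Player I can switch to Down (1 → 6). Not NE.
(Up, West, II): Player II can switch to East (7 → 9). Not NE.
(Up, West, III): Player I gets 6, best alternative 4; Player II gets 7, best alternative 1; Player III gets 9, best alternative 6. No profitable deviation — NE.
(Up, East, I): Player I can switch to Down (4 → 5). Not NE.
(Up, East, II): Player III can switch to I (7 → 8). Not NE.
(Up, East, III): Player I can switch to Down (0 → 2). Not NE.
(Down, West, I): Player III can switch to III (1 → 4). Not NE.
(Down, West, II): Player I can switch to Up (1 → 5). Not NE.
(Down, West, III): Player I can switch to Up (4 → 6). Not NE.
(Down, East, I): Player II can switch to West (3 → 4). Not NE.
(Down, East, II): Player I can switch to Up (2 → 7). Not NE.
(Down, East, III): Player III can switch to I (1 → 5). Not NE.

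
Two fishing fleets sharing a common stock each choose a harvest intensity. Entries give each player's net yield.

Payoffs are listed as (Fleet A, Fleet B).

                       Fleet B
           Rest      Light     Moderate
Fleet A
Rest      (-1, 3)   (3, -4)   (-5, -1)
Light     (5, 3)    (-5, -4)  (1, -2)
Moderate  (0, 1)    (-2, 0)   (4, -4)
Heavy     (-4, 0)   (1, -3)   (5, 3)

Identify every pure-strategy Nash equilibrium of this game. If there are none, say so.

The pure Nash equilibria are (Light, Rest); (Heavy, Moderate).

Fleet A against Rest: payoffs -1, 5, 0, -4 → best response Light.
Fleet A against Light: payoffs 3, -5, -2, 1 → best response Rest.
Fleet A against Moderate: payoffs -5, 1, 4, 5 → best response Heavy.
Fleet B against Rest: payoffs 3, -4, -1 → best response Rest.
Fleet B against Light: payoffs 3, -4, -2 → best response Rest.
Fleet B against Moderate: payoffs 1, 0, -4 → best response Rest.
Fleet B against Heavy: payoffs 0, -3, 3 → best response Moderate.
Mutual best responses: (Light, Rest); (Heavy, Moderate).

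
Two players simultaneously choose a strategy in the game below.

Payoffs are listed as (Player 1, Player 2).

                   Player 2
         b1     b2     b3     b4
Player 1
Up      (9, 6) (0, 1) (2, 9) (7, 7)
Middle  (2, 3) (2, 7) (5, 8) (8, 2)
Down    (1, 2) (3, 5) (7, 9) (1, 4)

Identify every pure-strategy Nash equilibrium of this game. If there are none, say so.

The unique pure-strategy Nash equilibrium is (Down, b3).

(Up, b1): Player 2 can switch to b3 (6 → 9). Not NE.
(Up, b2): Player 1 can switch to Middle (0 → 2). Not NE.
(Up, b3): Player 1 can switch to Middle (2 → 5). Not NE.
(Up, b4): Player 1 can switch to Middle (7 → 8). Not NE.
(Middle, b1): Player 1 can switch to Up (2 → 9). Not NE.
(Middle, b2): Player 1 can switch to Down (2 → 3). Not NE.
(Middle, b3): Player 1 can switch to Down (5 → 7). Not NE.
(Middle, b4): Player 2 can switch to b1 (2 → 3). Not NE.
(Down, b1): Player 1 can switch to Up (1 → 9). Not NE.
(Down, b2): Player 2 can switch to b3 (5 → 9). Not NE.
(Down, b3): Player 1 gets 7, best alternative 5; Player 2 gets 9, best alternative 5. No profitable deviation — NE.
(The remaining 1 profile has a profitable deviation by the same check.)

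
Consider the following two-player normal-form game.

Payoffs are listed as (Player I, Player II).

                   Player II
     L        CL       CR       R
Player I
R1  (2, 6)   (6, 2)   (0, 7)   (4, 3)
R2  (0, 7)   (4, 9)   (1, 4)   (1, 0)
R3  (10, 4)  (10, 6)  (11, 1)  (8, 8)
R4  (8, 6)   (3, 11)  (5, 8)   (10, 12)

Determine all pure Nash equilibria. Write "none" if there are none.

(R1, L): Player I can switch to R3 (2 → 10). Not NE.
(R1, CL): Player I can switch to R3 (6 → 10). Not NE.
(R1, CR): Player I can switch to R2 (0 → 1). Not NE.
(R1, R): Player I can switch to R3 (4 → 8). Not NE.
(R2, L): Player I can switch to R1 (0 → 2). Not NE.
(R2, CL): Player I can switch to R1 (4 → 6). Not NE.
(R2, CR): Player I can switch to R3 (1 → 11). Not NE.
(R2, R): Player I can switch to R1 (1 → 4). Not NE.
(R3, L): Player II can switch to CL (4 → 6). Not NE.
(R3, CL): Player II can switch to R (6 → 8). Not NE.
(R3, CR): Player II can switch to L (1 → 4). Not NE.
(R3, R): Player I can switch to R4 (8 → 10). Not NE.
(R4, R): Player I gets 10, best alternative 8; Player II gets 12, best alternative 11. No profitable deviation — NE.
(The remaining 3 profiles each have a profitable deviation by the same check.)

(R4, R)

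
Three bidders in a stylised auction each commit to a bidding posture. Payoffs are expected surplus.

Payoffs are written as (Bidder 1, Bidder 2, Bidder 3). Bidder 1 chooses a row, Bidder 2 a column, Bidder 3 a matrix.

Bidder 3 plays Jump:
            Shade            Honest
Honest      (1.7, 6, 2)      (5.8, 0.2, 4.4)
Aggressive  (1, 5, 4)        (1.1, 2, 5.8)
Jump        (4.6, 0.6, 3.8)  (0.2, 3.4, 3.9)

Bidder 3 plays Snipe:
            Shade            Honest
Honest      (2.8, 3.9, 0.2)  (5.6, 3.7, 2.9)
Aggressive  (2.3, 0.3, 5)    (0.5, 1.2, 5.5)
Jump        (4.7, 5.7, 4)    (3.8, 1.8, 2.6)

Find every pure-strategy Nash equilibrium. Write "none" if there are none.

(Jump, Shade, Snipe)

Check each profile: it is a Nash equilibrium iff no player can strictly gain by switching unilaterally.
(Honest, Shade, Jump): Bidder 1 can switch to Jump (1.7 → 4.6). Not NE.
(Honest, Shade, Snipe): Bidder 1 can switch to Jump (2.8 → 4.7). Not NE.
(Honest, Honest, Jump): Bidder 2 can switch to Shade (0.2 → 6). Not NE.
(Honest, Honest, Snipe): Bidder 2 can switch to Shade (3.7 → 3.9). Not NE.
(Aggressive, Shade, Jump): Bidder 1 can switch to Honest (1 → 1.7). Not NE.
(Aggressive, Shade, Snipe): Bidder 1 can switch to Honest (2.3 → 2.8). Not NE.
(Aggressive, Honest, Jump): Bidder 1 can switch to Honest (1.1 → 5.8). Not NE.
(Aggressive, Honest, Snipe): Bidder 1 can switch to Honest (0.5 → 5.6). Not NE.
(Jump, Shade, Snipe): Bidder 1 gets 4.7, best alternative 2.8; Bidder 2 gets 5.7, best alternative 1.8; Bidder 3 gets 4, best alternative 3.8. No profitable deviation — NE.
(The remaining 3 profiles each have a profitable deviation by the same check.)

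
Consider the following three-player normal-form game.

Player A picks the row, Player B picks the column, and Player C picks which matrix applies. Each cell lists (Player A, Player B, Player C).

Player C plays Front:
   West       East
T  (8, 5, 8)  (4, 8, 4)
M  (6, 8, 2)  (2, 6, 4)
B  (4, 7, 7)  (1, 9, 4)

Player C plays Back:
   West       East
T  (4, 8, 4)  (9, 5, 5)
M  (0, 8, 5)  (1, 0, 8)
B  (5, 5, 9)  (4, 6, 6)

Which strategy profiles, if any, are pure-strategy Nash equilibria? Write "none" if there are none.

There is no pure-strategy Nash equilibrium.

(T, West, Front): Player B can switch to East (5 → 8). Not NE.
(T, West, Back): Player A can switch to B (4 → 5). Not NE.
(T, East, Front): Player C can switch to Back (4 → 5). Not NE.
(T, East, Back): Player B can switch to West (5 → 8). Not NE.
(M, West, Front): Player A can switch to T (6 → 8). Not NE.
(M, West, Back): Player A can switch to T (0 → 4). Not NE.
(M, East, Front): Player A can switch to T (2 → 4). Not NE.
(M, East, Back): Player A can switch to T (1 → 9). Not NE.
(The remaining 4 profiles each have a profitable deviation by the same check.)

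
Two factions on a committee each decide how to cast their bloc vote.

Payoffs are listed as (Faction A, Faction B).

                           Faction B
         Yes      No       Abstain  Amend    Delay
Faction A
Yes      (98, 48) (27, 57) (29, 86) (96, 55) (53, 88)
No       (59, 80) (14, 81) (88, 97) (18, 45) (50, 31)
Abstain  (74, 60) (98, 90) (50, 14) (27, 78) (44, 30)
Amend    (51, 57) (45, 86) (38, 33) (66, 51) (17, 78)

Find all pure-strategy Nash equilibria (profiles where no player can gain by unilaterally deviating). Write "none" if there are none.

For each player, find the best response to each opponent profile; mutual best responses are the pure NE.
Faction A against Yes: payoffs 98, 59, 74, 51 → best response Yes.
Faction A against No: payoffs 27, 14, 98, 45 → best response Abstain.
Faction A against Abstain: payoffs 29, 88, 50, 38 → best response No.
Faction A against Amend: payoffs 96, 18, 27, 66 → best response Yes.
Faction A against Delay: payoffs 53, 50, 44, 17 → best response Yes.
Faction B against Yes: payoffs 48, 57, 86, 55, 88 → best response Delay.
Faction B against No: payoffs 80, 81, 97, 45, 31 → best response Abstain.
Faction B against Abstain: payoffs 60, 90, 14, 78, 30 → best response No.
Faction B against Amend: payoffs 57, 86, 33, 51, 78 → best response No.
Mutual best responses: (Yes, Delay); (No, Abstain); (Abstain, No).

Pure-strategy Nash equilibria: (Yes, Delay) and (No, Abstain) and (Abstain, No)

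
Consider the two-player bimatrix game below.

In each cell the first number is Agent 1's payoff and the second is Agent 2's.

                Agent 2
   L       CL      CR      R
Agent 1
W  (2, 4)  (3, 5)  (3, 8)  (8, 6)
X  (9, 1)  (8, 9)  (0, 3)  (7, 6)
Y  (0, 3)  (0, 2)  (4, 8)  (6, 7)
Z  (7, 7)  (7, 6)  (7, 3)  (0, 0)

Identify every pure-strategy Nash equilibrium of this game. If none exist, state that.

(W, L): Agent 1 can switch to X (2 → 9). Not NE.
(W, CL): Agent 1 can switch to X (3 → 8). Not NE.
(W, CR): Agent 1 can switch to Y (3 → 4). Not NE.
(W, R): Agent 2 can switch to CR (6 → 8). Not NE.
(X, L): Agent 2 can switch to CL (1 → 9). Not NE.
(X, CL): Agent 1 gets 8, best alternative 7; Agent 2 gets 9, best alternative 6. No profitable deviation — NE.
(X, CR): Agent 1 can switch to W (0 → 3). Not NE.
(X, R): Agent 1 can switch to W (7 → 8). Not NE.
(Y, L): Agent 1 can switch to W (0 → 2). Not NE.
(Y, CL): Agent 1 can switch to W (0 → 3). Not NE.
(Y, CR): Agent 1 can switch to Z (4 → 7). Not NE.
(Y, R): Agent 1 can switch to W (6 → 8). Not NE.
(Z, L): Agent 1 can switch to X (7 → 9). Not NE.
(The remaining 3 profiles each have a profitable deviation by the same check.)

(X, CL)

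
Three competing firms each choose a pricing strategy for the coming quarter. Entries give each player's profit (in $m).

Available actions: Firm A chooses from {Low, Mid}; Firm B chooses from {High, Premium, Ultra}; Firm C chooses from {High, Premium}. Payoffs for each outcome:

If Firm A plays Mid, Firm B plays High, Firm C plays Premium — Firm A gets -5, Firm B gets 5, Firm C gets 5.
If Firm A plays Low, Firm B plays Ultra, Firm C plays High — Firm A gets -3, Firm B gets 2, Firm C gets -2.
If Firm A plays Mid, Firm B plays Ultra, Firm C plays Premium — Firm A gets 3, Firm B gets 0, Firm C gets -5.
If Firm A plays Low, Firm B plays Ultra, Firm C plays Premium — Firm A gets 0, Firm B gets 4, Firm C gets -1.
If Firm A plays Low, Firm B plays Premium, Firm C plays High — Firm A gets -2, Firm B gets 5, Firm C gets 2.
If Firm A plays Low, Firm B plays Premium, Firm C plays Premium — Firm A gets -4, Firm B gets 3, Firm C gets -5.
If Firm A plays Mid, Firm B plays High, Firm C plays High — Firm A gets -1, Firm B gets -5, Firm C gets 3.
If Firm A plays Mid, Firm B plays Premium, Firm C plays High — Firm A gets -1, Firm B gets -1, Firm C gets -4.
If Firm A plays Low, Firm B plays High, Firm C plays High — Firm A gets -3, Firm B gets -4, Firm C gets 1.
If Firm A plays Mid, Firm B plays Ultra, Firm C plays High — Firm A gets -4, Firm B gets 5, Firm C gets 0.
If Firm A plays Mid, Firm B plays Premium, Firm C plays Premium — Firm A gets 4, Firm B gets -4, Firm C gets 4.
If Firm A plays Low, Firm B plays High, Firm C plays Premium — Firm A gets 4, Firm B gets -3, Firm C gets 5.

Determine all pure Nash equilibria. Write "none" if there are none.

none

(Low, High, High): Firm A can switch to Mid (-3 → -1). Not NE.
(Low, High, Premium): Firm B can switch to Premium (-3 → 3). Not NE.
(Low, Premium, High): Firm A can switch to Mid (-2 → -1). Not NE.
(Low, Premium, Premium): Firm A can switch to Mid (-4 → 4). Not NE.
(Low, Ultra, High): Firm B can switch to Premium (2 → 5). Not NE.
(Low, Ultra, Premium): Firm A can switch to Mid (0 → 3). Not NE.
(The remaining 6 profiles each have a profitable deviation by the same check.)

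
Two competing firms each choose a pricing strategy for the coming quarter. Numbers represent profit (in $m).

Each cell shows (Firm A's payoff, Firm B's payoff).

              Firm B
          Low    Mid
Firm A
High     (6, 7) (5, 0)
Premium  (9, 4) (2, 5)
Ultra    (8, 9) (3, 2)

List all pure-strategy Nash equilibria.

Firm A against Low: payoffs 6, 9, 8 → best response Premium.
Firm A against Mid: payoffs 5, 2, 3 → best response High.
Firm B against High: payoffs 7, 0 → best response Low.
Firm B against Premium: payoffs 4, 5 → best response Mid.
Firm B against Ultra: payoffs 9, 2 → best response Low.
No profile is a mutual best response for all players.

No pure-strategy Nash equilibrium.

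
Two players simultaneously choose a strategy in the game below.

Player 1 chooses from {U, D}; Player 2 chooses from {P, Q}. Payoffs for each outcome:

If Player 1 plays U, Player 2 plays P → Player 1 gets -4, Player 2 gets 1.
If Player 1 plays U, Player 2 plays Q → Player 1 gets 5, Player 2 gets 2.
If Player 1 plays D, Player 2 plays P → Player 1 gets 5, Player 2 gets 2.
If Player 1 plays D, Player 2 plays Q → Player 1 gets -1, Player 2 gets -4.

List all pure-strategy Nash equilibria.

The pure Nash equilibria are (U, Q), (D, P).

Player 1 against P: payoffs -4, 5 → best response D.
Player 1 against Q: payoffs 5, -1 → best response U.
Player 2 against U: payoffs 1, 2 → best response Q.
Player 2 against D: payoffs 2, -4 → best response P.
Mutual best responses: (U, Q); (D, P).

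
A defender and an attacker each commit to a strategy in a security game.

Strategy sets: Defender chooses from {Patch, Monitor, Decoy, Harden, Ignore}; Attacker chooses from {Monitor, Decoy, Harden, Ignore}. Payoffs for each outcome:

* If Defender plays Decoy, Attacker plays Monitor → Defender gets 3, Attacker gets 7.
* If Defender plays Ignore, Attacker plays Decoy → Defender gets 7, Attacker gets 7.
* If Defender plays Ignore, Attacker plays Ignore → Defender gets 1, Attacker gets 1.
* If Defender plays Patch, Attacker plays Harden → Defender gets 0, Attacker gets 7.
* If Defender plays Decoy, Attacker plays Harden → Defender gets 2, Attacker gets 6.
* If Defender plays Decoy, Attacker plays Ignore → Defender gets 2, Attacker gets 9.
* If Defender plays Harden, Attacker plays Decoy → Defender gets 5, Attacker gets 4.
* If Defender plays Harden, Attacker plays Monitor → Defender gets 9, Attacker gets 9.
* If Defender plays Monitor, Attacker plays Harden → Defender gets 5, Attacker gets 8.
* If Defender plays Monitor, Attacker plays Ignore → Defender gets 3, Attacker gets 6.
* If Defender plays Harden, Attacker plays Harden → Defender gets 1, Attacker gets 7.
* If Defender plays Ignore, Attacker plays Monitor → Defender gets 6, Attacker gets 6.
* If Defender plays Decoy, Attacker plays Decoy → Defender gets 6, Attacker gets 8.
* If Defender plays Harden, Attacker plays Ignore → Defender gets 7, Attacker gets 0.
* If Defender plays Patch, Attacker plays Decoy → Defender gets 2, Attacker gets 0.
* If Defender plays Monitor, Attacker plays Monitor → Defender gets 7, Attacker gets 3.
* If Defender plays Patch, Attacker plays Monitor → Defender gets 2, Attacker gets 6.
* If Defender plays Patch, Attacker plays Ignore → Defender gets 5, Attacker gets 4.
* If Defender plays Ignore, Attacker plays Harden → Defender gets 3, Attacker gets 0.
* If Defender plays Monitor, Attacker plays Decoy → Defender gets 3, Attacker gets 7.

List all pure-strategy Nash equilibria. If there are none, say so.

The pure Nash equilibria are (Monitor, Harden) and (Harden, Monitor) and (Ignore, Decoy).

For each strategy profile, look for a profitable unilateral deviation.
(Patch, Monitor): Defender can switch to Monitor (2 → 7). Not NE.
(Patch, Decoy): Defender can switch to Monitor (2 → 3). Not NE.
(Patch, Harden): Defender can switch to Monitor (0 → 5). Not NE.
(Patch, Ignore): Defender can switch to Harden (5 → 7). Not NE.
(Monitor, Monitor): Defender can switch to Harden (7 → 9). Not NE.
(Monitor, Decoy): Defender can switch to Decoy (3 → 6). Not NE.
(Monitor, Harden): Defender gets 5, best alternative 3; Attacker gets 8, best alternative 7. No profitable deviation — NE.
(Monitor, Ignore): Defender can switch to Patch (3 → 5). Not NE.
(Decoy, Monitor): Defender can switch to Monitor (3 → 7). Not NE.
(Decoy, Decoy): Defender can switch to Ignore (6 → 7). Not NE.
(Decoy, Harden): Defender can switch to Monitor (2 → 5). Not NE.
(Decoy, Ignore): Defender can switch to Patch (2 → 5). Not NE.
(Harden, Monitor): Defender gets 9, best alternative 7; Attacker gets 9, best alternative 7. No profitable deviation — NE.
(Harden, Decoy): Defender can switch to Decoy (5 → 6). Not NE.
(Ignore, Decoy): Defender gets 7, best alternative 6; Attacker gets 7, best alternative 6. No profitable deviation — NE.
(The remaining 5 profiles each have a profitable deviation by the same check.)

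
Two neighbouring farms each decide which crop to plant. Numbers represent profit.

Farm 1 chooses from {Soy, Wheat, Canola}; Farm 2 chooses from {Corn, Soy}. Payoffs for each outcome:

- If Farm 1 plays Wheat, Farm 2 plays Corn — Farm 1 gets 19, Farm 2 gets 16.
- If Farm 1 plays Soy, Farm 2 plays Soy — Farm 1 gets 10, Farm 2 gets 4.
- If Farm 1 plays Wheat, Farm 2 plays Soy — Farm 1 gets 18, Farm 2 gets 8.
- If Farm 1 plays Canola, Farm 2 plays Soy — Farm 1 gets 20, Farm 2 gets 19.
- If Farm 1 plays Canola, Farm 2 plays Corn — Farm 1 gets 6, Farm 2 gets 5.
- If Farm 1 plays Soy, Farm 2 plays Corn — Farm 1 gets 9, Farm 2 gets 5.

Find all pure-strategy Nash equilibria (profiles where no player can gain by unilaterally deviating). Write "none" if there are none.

Check each profile: it is a Nash equilibrium iff no player can strictly gain by switching unilaterally.
(Soy, Corn): Farm 1 can switch to Wheat (9 → 19). Not NE.
(Soy, Soy): Farm 1 can switch to Wheat (10 → 18). Not NE.
(Wheat, Corn): Farm 1 gets 19, best alternative 9; Farm 2 gets 16, best alternative 8. No profitable deviation — NE.
(Wheat, Soy): Farm 1 can switch to Canola (18 → 20). Not NE.
(Canola, Corn): Farm 1 can switch to Soy (6 → 9). Not NE.
(Canola, Soy): Farm 1 gets 20, best alternative 18; Farm 2 gets 19, best alternative 5. No profitable deviation — NE.

(Wheat, Corn) and (Canola, Soy)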